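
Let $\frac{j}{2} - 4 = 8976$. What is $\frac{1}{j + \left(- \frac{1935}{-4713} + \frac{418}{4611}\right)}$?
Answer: $\frac{7243881}{130103733533} \approx 5.5678 \cdot 10^{-5}$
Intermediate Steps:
$j = 17960$ ($j = 8 + 2 \cdot 8976 = 8 + 17952 = 17960$)
$\frac{1}{j + \left(- \frac{1935}{-4713} + \frac{418}{4611}\right)} = \frac{1}{17960 + \left(- \frac{1935}{-4713} + \frac{418}{4611}\right)} = \frac{1}{17960 + \left(\left(-1935\right) \left(- \frac{1}{4713}\right) + 418 \cdot \frac{1}{4611}\right)} = \frac{1}{17960 + \left(\frac{645}{1571} + \frac{418}{4611}\right)} = \frac{1}{17960 + \frac{3630773}{7243881}} = \frac{1}{\frac{130103733533}{7243881}} = \frac{7243881}{130103733533}$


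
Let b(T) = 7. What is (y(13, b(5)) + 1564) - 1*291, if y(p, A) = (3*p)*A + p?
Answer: 1559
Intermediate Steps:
y(p, A) = p + 3*A*p (y(p, A) = 3*A*p + p = p + 3*A*p)
(y(13, b(5)) + 1564) - 1*291 = (13*(1 + 3*7) + 1564) - 1*291 = (13*(1 + 21) + 1564) - 291 = (13*22 + 1564) - 291 = (286 + 1564) - 291 = 1850 - 291 = 1559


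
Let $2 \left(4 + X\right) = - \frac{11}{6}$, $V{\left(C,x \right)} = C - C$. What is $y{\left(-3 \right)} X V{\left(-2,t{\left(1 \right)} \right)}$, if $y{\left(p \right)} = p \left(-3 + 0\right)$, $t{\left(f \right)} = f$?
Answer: $0$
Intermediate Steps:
$V{\left(C,x \right)} = 0$
$y{\left(p \right)} = - 3 p$ ($y{\left(p \right)} = p \left(-3\right) = - 3 p$)
$X = - \frac{59}{12}$ ($X = -4 + \frac{\left(-11\right) \frac{1}{6}}{2} = -4 + \frac{1}{2} \left(- \frac{11}{6}\right) = -4 - \frac{11}{12} = - \frac{59}{12} \approx -4.9167$)
$y{\left(-3 \right)} X V{\left(-2,t{\left(1 \right)} \right)} = \left(-3\right) \left(-3\right) \left(- \frac{59}{12}\right) 0 = 9 \left(- \frac{59}{12}\right) 0 = \left(- \frac{177}{4}\right) 0 = 0$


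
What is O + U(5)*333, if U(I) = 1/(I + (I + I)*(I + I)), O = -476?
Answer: -16549/35 ≈ -472.83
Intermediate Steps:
U(I) = 1/(I + 4*I**2) (U(I) = 1/(I + (2*I)*(2*I)) = 1/(I + 4*I**2))
O + U(5)*333 = -476 + (1/(5*(1 + 4*5)))*333 = -476 + (1/(5*(1 + 20)))*333 = -476 + ((1/5)/21)*333 = -476 + ((1/5)*(1/21))*333 = -476 + (1/105)*333 = -476 + 111/35 = -16549/35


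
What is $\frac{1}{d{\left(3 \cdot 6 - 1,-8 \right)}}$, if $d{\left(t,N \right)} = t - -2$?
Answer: $\frac{1}{19} \approx 0.052632$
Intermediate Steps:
$d{\left(t,N \right)} = 2 + t$ ($d{\left(t,N \right)} = t + 2 = 2 + t$)
$\frac{1}{d{\left(3 \cdot 6 - 1,-8 \right)}} = \frac{1}{2 + \left(3 \cdot 6 - 1\right)} = \frac{1}{2 + \left(18 - 1\right)} = \frac{1}{2 + 17} = \frac{1}{19}$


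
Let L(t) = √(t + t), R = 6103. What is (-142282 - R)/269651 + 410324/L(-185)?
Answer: -148385/269651 - 205162*I*√370/185 ≈ -0.55029 - 21332.0*I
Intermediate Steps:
L(t) = √2*√t (L(t) = √(2*t) = √2*√t)
(-142282 - R)/269651 + 410324/L(-185) = (-142282 - 1*6103)/269651 + 410324/((√2*√(-185))) = (-142282 - 6103)*(1/269651) + 410324/((√2*(I*√185))) = -148385*1/269651 + 410324/((I*√370)) = -148385/269651 + 410324*(-I*√370/370) = -148385/269651 - 205162*I*√370/185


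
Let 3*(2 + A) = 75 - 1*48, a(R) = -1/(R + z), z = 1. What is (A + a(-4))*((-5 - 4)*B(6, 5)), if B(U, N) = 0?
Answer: 0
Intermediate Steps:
a(R) = -1/(1 + R) (a(R) = -1/(R + 1) = -1/(1 + R))
A = 7 (A = -2 + (75 - 1*48)/3 = -2 + (75 - 48)/3 = -2 + (1/3)*27 = -2 + 9 = 7)
(A + a(-4))*((-5 - 4)*B(6, 5)) = (7 - 1/(1 - 4))*((-5 - 4)*0) = (7 - 1/(-3))*(-9*0) = (7 - 1*(-1/3))*0 = (7 + 1/3)*0 = (22/3)*0 = 0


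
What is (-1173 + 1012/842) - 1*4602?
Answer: -2430769/421 ≈ -5773.8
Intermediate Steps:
(-1173 + 1012/842) - 1*4602 = (-1173 + 1012*(1/842)) - 4602 = (-1173 + 506/421) - 4602 = -493327/421 - 4602 = -2430769/421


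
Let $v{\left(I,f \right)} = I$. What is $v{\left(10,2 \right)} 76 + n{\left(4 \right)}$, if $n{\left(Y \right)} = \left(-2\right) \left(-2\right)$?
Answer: $764$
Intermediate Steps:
$n{\left(Y \right)} = 4$
$v{\left(10,2 \right)} 76 + n{\left(4 \right)} = 10 \cdot 76 + 4 = 760 + 4 = 764$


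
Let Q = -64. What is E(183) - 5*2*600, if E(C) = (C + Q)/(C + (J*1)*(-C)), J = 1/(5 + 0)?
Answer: -4391405/732 ≈ -5999.2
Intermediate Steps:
J = 1/5 ≈ 0.20000
E(C) = 5*(-64 + C)/(4*C) (E(C) = (C - 64)/(C + ((1/5)*1)*(-C)) = (-64 + C)/(C + (-C)/5) = (-64 + C)/(C - C/5) = (-64 + C)/((4*C/5)) = (-64 + C)*(5/(4*C)) = 5*(-64 + C)/(4*C))
E(183) - 5*2*600 = (5/4 - 80/183) - 5*2*600 = (5/4 - 80*1/183) - 10*600 = (5/4 - 80/183) - 1*6000 = 595/732 - 6000 = -4391405/732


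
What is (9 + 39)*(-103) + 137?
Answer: -4807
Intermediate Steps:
(9 + 39)*(-103) + 137 = 48*(-103) + 137 = -4944 + 137 = -4807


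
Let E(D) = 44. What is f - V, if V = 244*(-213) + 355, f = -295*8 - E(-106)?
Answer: 49213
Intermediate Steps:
f = -2404 (f = -295*8 - 1*44 = -2360 - 44 = -2404)
V = -51617 (V = -51972 + 355 = -51617)
f - V = -2404 - 1*(-51617) = -2404 + 51617 = 49213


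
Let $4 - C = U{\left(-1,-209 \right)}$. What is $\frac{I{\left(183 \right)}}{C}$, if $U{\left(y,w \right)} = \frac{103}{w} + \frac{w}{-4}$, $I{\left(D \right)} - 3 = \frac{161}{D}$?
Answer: $- \frac{118712}{1461255} \approx -0.08124$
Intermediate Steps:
$I{\left(D \right)} = 3 + \frac{161}{D}$
$U{\left(y,w \right)} = \frac{103}{w} - \frac{w}{4}$ ($U{\left(y,w \right)} = \frac{103}{w} + w \left(- \frac{1}{4}\right) = \frac{103}{w} - \frac{w}{4}$)
$C = - \frac{39925}{836}$ ($C = 4 - \left(\frac{103}{-209} - - \frac{209}{4}\right) = 4 - \left(103 \left(- \frac{1}{209}\right) + \frac{209}{4}\right) = 4 - \left(- \frac{103}{209} + \frac{209}{4}\right) = 4 - \frac{43269}{836} = - \frac{39925}{836} \approx -47.757$)
$\frac{I{\left(183 \right)}}{C} = \frac{3 + \frac{161}{183}}{- \frac{39925}{836}} = \left(3 + 161 \cdot \frac{1}{183}\right) \left(- \frac{836}{39925}\right) = \left(3 + \frac{161}{183}\right) \left(- \frac{836}{39925}\right) = \frac{710}{183} \left(- \frac{836}{39925}\right) = - \frac{118712}{1461255}$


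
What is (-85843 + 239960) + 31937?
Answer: 186054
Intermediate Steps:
(-85843 + 239960) + 31937 = 154117 + 31937 = 186054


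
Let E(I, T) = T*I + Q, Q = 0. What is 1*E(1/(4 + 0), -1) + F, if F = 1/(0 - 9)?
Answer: -13/36 ≈ -0.36111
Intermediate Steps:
F = -1/9 (F = 1/(-9) = -1/9 ≈ -0.11111)
E(I, T) = I*T (E(I, T) = T*I + 0 = I*T + 0 = I*T)
1*E(1/(4 + 0), -1) + F = 1*(-1/(4 + 0)) - 1/9 = 1*(-1/4) - 1/9 = -1/4 - 1/9 = -13/36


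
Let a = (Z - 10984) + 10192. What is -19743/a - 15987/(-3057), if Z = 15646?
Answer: 59038849/15136226 ≈ 3.9005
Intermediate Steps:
a = 14854 (a = (15646 - 10984) + 10192 = 4662 + 10192 = 14854)
-19743/a - 15987/(-3057) = -19743/14854 - 15987/(-3057) = -19743*1/14854 - 15987*(-1/3057) = -19743/14854 + 5329/1019 = 59038849/15136226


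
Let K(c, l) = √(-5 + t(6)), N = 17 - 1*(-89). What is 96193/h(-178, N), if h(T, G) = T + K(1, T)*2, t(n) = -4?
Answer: -8561177/15860 - 288579*I/15860 ≈ -539.8 - 18.195*I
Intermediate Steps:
N = 106 (N = 17 + 89 = 106)
K(c, l) = 3*I (K(c, l) = √(-5 - 4) = √(-9) = 3*I)
h(T, G) = T + 6*I (h(T, G) = T + (3*I)*2 = T + 6*I)
96193/h(-178, N) = 96193/(-178 + 6*I) = 96193*((-178 - 6*I)/31720) = 96193*(-178 - 6*I)/31720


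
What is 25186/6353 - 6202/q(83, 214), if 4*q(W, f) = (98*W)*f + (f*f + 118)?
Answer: 22419725258/5675103135 ≈ 3.9505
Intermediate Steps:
q(W, f) = 59/2 + f²/4 + 49*W*f/2 (q(W, f) = ((98*W)*f + (f*f + 118))/4 = (98*W*f + (f² + 118))/4 = (98*W*f + (118 + f²))/4 = (118 + f² + 98*W*f)/4 = 59/2 + f²/4 + 49*W*f/2)
25186/6353 - 6202/q(83, 214) = 25186/6353 - 6202/(59/2 + (¼)*214² + (49/2)*83*214) = 25186*(1/6353) - 6202/(59/2 + (¼)*45796 + 435169) = 25186/6353 - 6202/(59/2 + 11449 + 435169) = 25186/6353 - 6202/893295/2 = 25186/6353 - 6202*2/893295 = 25186/6353 - 12404/893295 = 22419725258/5675103135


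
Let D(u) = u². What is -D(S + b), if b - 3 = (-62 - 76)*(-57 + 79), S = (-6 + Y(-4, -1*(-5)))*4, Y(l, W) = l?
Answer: -9443329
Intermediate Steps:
S = -40 (S = (-6 - 4)*4 = -10*4 = -40)
b = -3033 (b = 3 + (-62 - 76)*(-57 + 79) = 3 - 138*22 = 3 - 3036 = -3033)
-D(S + b) = -(-40 - 3033)² = -1*(-3073)² = -1*9443329 = -9443329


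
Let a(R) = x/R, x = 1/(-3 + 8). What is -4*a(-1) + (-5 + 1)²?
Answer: 84/5 ≈ 16.800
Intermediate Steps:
x = ⅕ (x = 1/5 = ⅕ ≈ 0.20000)
a(R) = 1/(5*R)
-4*a(-1) + (-5 + 1)² = -4/(5*(-1)) + (-5 + 1)² = -4*(-1)/5 + (-4)² = -4*(-⅕) + 16 = ⅘ + 16 = 84/5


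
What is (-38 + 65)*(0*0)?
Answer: 0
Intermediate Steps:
(-38 + 65)*(0*0) = 27*0 = 0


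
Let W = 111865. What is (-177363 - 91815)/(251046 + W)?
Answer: -269178/362911 ≈ -0.74172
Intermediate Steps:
(-177363 - 91815)/(251046 + W) = (-177363 - 91815)/(251046 + 111865) = -269178/362911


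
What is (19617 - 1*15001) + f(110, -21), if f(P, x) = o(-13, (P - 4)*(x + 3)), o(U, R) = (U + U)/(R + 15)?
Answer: 8738114/1893 ≈ 4616.0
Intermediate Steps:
o(U, R) = 2*U/(15 + R) (o(U, R) = (2*U)/(15 + R) = 2*U/(15 + R))
f(P, x) = -26/(15 + (-4 + P)*(3 + x)) (f(P, x) = 2*(-13)/(15 + (P - 4)*(x + 3)) = 2*(-13)/(15 + (-4 + P)*(3 + x)) = -26/(15 + (-4 + P)*(3 + x)))
(19617 - 1*15001) + f(110, -21) = (19617 - 1*15001) - 26/(3 - 4*(-21) + 3*110 + 110*(-21)) = (19617 - 15001) - 26/(3 + 84 + 330 - 2310) = 4616 - 26/(-1893) = 4616 - 26*(-1/1893) = 4616 + 26/1893 = 8738114/1893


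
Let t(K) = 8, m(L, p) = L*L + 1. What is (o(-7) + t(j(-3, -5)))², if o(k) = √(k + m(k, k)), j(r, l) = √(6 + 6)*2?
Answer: (8 + √43)² ≈ 211.92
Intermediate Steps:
j(r, l) = 4*√3 (j(r, l) = √12*2 = (2*√3)*2 = 4*√3)
m(L, p) = 1 + L² (m(L, p) = L² + 1 = 1 + L²)
o(k) = √(1 + k + k²) (o(k) = √(k + (1 + k²)) = √(1 + k + k²))
(o(-7) + t(j(-3, -5)))² = (√(1 - 7 + (-7)²) + 8)² = (√(1 - 7 + 49) + 8)² = (√43 + 8)² = (8 + √43)²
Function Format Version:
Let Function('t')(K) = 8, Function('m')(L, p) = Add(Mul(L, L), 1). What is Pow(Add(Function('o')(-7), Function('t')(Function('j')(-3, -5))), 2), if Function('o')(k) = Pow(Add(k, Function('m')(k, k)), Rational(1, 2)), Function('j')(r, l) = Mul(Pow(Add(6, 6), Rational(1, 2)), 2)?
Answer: Pow(Add(8, Pow(43, Rational(1, 2))), 2) ≈ 211.92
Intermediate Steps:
Function('j')(r, l) = Mul(4, Pow(3, Rational(1, 2))) (Function('j')(r, l) = Mul(Pow(12, Rational(1, 2)), 2) = Mul(Mul(2, Pow(3, Rational(1, 2))), 2) = Mul(4, Pow(3, Rational(1, 2))))
Function('m')(L, p) = Add(1, Pow(L, 2)) (Function('m')(L, p) = Add(Pow(L, 2), 1) = Add(1, Pow(L, 2)))
Function('o')(k) = Pow(Add(1, k, Pow(k, 2)), Rational(1, 2)) (Function('o')(k) = Pow(Add(k, Add(1, Pow(k, 2))), Rational(1, 2)) = Pow(Add(1, k, Pow(k, 2)), Rational(1, 2)))
Pow(Add(Function('o')(-7), Function('t')(Function('j')(-3, -5))), 2) = Pow(Add(Pow(Add(1, -7, Pow(-7, 2)), Rational(1, 2)), 8), 2) = Pow(Add(Pow(Add(1, -7, 49), Rational(1, 2)), 8), 2) = Pow(Add(Pow(43, Rational(1, 2)), 8), 2) = Pow(Add(8, Pow(43, Rational(1, 2))), 2)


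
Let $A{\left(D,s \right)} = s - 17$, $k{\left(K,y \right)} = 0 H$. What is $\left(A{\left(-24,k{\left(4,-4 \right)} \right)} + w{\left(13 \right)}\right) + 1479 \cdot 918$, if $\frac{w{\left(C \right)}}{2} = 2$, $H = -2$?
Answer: $1357709$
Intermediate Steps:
$w{\left(C \right)} = 4$ ($w{\left(C \right)} = 2 \cdot 2 = 4$)
$k{\left(K,y \right)} = 0$ ($k{\left(K,y \right)} = 0 \left(-2\right) = 0$)
$A{\left(D,s \right)} = -17 + s$
$\left(A{\left(-24,k{\left(4,-4 \right)} \right)} + w{\left(13 \right)}\right) + 1479 \cdot 918 = \left(\left(-17 + 0\right) + 4\right) + 1479 \cdot 918 = \left(-17 + 4\right) + 1357722 = -13 + 1357722 = 1357709$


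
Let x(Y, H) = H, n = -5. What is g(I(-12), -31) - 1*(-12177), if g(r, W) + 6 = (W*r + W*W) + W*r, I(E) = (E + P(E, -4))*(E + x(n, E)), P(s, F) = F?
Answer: -10676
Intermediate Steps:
I(E) = 2*E*(-4 + E) (I(E) = (E - 4)*(E + E) = (-4 + E)*(2*E) = 2*E*(-4 + E))
g(r, W) = -6 + W² + 2*W*r (g(r, W) = -6 + ((W*r + W*W) + W*r) = -6 + ((W*r + W²) + W*r) = -6 + ((W² + W*r) + W*r) = -6 + (W² + 2*W*r) = -6 + W² + 2*W*r)
g(I(-12), -31) - 1*(-12177) = (-6 + (-31)² + 2*(-31)*(2*(-12)*(-4 - 12))) - 1*(-12177) = (-6 + 961 + 2*(-31)*(2*(-12)*(-16))) + 12177 = (-6 + 961 + 2*(-31)*384) + 12177 = (-6 + 961 - 23808) + 12177 = -22853 + 12177 = -10676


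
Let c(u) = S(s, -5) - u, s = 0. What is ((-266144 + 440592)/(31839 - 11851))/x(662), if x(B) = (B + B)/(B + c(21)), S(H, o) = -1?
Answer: 6977920/1654007 ≈ 4.2188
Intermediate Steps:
c(u) = -1 - u
x(B) = 2*B/(-22 + B) (x(B) = (B + B)/(B + (-1 - 1*21)) = (2*B)/(B + (-1 - 21)) = (2*B)/(B - 22) = (2*B)/(-22 + B) = 2*B/(-22 + B))
((-266144 + 440592)/(31839 - 11851))/x(662) = ((-266144 + 440592)/(31839 - 11851))/((2*662/(-22 + 662))) = (174448/19988)/((2*662/640)) = (174448*(1/19988))/((2*662*(1/640))) = 43612/(4997*(331/160)) = (43612/4997)*(160/331) = 6977920/1654007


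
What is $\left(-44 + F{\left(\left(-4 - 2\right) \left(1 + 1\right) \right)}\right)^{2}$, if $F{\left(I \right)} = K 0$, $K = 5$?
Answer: $1936$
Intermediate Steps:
$F{\left(I \right)} = 0$ ($F{\left(I \right)} = 5 \cdot 0 = 0$)
$\left(-44 + F{\left(\left(-4 - 2\right) \left(1 + 1\right) \right)}\right)^{2} = \left(-44 + 0\right)^{2} = \left(-44\right)^{2} = 1936$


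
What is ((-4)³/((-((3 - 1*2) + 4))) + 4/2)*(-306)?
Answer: -22644/5 ≈ -4528.8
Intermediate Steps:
((-4)³/((-((3 - 1*2) + 4))) + 4/2)*(-306) = (-64*(-1/((3 - 2) + 4)) + 4*(½))*(-306) = (-64*(-1/(1 + 4)) + 2)*(-306) = (-64/((-5)) + 2)*(-306) = (-64/((-1*5)) + 2)*(-306) = (-64/(-5) + 2)*(-306) = (-64*(-⅕) + 2)*(-306) = (64/5 + 2)*(-306) = (74/5)*(-306) = -22644/5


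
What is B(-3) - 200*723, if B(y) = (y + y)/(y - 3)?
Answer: -144599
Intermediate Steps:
B(y) = 2*y/(-3 + y) (B(y) = (2*y)/(-3 + y) = 2*y/(-3 + y))
B(-3) - 200*723 = 2*(-3)/(-3 - 3) - 200*723 = 2*(-3)/(-6) - 144600 = 2*(-3)*(-⅙) - 144600 = 1 - 144600 = -144599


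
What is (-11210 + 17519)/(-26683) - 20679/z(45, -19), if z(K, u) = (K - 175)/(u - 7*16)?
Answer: -72283706337/3468790 ≈ -20838.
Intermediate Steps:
z(K, u) = (-175 + K)/(-112 + u) (z(K, u) = (-175 + K)/(u - 112) = (-175 + K)/(-112 + u))
(-11210 + 17519)/(-26683) - 20679/z(45, -19) = (-11210 + 17519)/(-26683) - 20679*(-112 - 19)/(-175 + 45) = 6309*(-1/26683) - 20679/(-130/(-131)) = -6309/26683 - 20679/((-1/131*(-130))) = -6309/26683 - 20679/130/131 = -6309/26683 - 20679*131/130 = -6309/26683 - 2708949/130 = -72283706337/3468790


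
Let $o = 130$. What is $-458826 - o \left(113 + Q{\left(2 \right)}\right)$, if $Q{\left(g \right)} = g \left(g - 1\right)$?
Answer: $-473776$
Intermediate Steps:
$Q{\left(g \right)} = g \left(-1 + g\right)$
$-458826 - o \left(113 + Q{\left(2 \right)}\right) = -458826 - 130 \left(113 + 2 \left(-1 + 2\right)\right) = -458826 - 130 \left(113 + 2 \cdot 1\right) = -458826 - 130 \left(113 + 2\right) = -458826 - 130 \cdot 115 = -458826 - 14950 = -473776$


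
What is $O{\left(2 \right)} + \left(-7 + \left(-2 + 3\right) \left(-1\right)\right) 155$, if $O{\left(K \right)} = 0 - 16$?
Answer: $-1256$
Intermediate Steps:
$O{\left(K \right)} = -16$ ($O{\left(K \right)} = 0 - 16 = -16$)
$O{\left(2 \right)} + \left(-7 + \left(-2 + 3\right) \left(-1\right)\right) 155 = -16 + \left(-7 + \left(-2 + 3\right) \left(-1\right)\right) 155 = -16 + \left(-7 + 1 \left(-1\right)\right) 155 = -16 + \left(-7 - 1\right) 155 = -16 - 1240 = -1256$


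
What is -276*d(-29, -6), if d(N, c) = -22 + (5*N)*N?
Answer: -1154508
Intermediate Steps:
d(N, c) = -22 + 5*N²
-276*d(-29, -6) = -276*(-22 + 5*(-29)²) = -276*(-22 + 5*841) = -276*(-22 + 4205) = -276*4183 = -1154508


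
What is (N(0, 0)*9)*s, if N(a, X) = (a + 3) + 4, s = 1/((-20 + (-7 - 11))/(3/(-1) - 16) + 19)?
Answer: 3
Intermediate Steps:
s = 1/21 (s = 1/((-20 - 18)/(3*(-1) - 16) + 19) = 1/(-38/(-3 - 16) + 19) = 1/(-38/(-19) + 19) = 1/(-38*(-1/19) + 19) = 1/(2 + 19) = 1/21 ≈ 0.047619)
N(a, X) = 7 + a (N(a, X) = (3 + a) + 4 = 7 + a)
(N(0, 0)*9)*s = ((7 + 0)*9)*(1/21) = (7*9)*(1/21) = 63*(1/21) = 3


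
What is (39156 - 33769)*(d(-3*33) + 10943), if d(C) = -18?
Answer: 58852975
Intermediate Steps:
(39156 - 33769)*(d(-3*33) + 10943) = (39156 - 33769)*(-18 + 10943) = 5387*10925 = 58852975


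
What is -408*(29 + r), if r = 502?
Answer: -216648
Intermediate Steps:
-408*(29 + r) = -408*(29 + 502) = -408*531 = -216648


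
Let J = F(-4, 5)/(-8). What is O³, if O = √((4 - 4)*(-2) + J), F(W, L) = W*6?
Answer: 3*√3 ≈ 5.1962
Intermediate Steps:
F(W, L) = 6*W
J = 3 (J = (6*(-4))/(-8) = -24*(-⅛) = 3)
O = √3 (O = √((4 - 4)*(-2) + 3) = √(0*(-2) + 3) = √(0 + 3) = √3 ≈ 1.7320)
O³ = (√3)³ = 3*√3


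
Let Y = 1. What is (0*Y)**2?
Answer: 0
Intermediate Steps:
(0*Y)**2 = (0*1)**2 = 0**2 = 0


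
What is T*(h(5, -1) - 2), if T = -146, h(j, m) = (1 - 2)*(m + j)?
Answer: 876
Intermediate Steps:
h(j, m) = -j - m (h(j, m) = -(j + m) = -j - m)
T*(h(5, -1) - 2) = -146*((-1*5 - 1*(-1)) - 2) = -146*((-5 + 1) - 2) = -146*(-4 - 2) = -146*(-6) = 876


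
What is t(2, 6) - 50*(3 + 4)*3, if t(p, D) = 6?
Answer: -1044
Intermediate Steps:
t(2, 6) - 50*(3 + 4)*3 = 6 - 50*(3 + 4)*3 = 6 - 350*3 = 6 - 50*21 = 6 - 1050 = -1044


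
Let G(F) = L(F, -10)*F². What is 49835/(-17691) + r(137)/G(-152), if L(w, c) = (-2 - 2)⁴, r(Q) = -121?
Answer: -294757427651/104635613184 ≈ -2.8170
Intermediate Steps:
L(w, c) = 256 (L(w, c) = (-4)⁴ = 256)
G(F) = 256*F²
49835/(-17691) + r(137)/G(-152) = 49835/(-17691) - 121/(256*(-152)²) = 49835*(-1/17691) - 121/(256*23104) = -49835/17691 - 121/5914624 = -294757427651/104635613184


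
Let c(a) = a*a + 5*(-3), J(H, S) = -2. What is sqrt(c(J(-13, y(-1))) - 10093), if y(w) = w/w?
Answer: 2*I*sqrt(2526) ≈ 100.52*I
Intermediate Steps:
y(w) = 1
c(a) = -15 + a**2 (c(a) = a**2 - 15 = -15 + a**2)
sqrt(c(J(-13, y(-1))) - 10093) = sqrt((-15 + (-2)**2) - 10093) = sqrt((-15 + 4) - 10093) = sqrt(-11 - 10093) = sqrt(-10104) = 2*I*sqrt(2526)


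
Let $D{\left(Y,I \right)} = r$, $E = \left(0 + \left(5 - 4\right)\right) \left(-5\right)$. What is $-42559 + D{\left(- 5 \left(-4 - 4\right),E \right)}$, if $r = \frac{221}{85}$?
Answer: $- \frac{212782}{5} \approx -42556.0$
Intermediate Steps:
$E = -5$ ($E = \left(0 + \left(5 - 4\right)\right) \left(-5\right) = \left(0 + 1\right) \left(-5\right) = 1 \left(-5\right) = -5$)
$r = \frac{13}{5}$ ($r = 221 \cdot \frac{1}{85} = \frac{13}{5} \approx 2.6$)
$D{\left(Y,I \right)} = \frac{13}{5}$
$-42559 + D{\left(- 5 \left(-4 - 4\right),E \right)} = -42559 + \frac{13}{5} = - \frac{212782}{5}$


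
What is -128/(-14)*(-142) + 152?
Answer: -8024/7 ≈ -1146.3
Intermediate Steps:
-128/(-14)*(-142) + 152 = -128*(-1/14)*(-142) + 152 = (64/7)*(-142) + 152 = -9088/7 + 152 = -8024/7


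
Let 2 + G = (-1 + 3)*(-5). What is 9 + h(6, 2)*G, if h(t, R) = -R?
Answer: 33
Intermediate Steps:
G = -12 (G = -2 + (-1 + 3)*(-5) = -2 + 2*(-5) = -2 - 10 = -12)
9 + h(6, 2)*G = 9 - 1*2*(-12) = 9 - 2*(-12) = 9 + 24 = 33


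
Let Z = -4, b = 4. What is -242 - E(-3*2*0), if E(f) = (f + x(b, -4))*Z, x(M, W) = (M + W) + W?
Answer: -258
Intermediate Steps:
x(M, W) = M + 2*W
E(f) = 16 - 4*f (E(f) = (f + (4 + 2*(-4)))*(-4) = (f + (4 - 8))*(-4) = (f - 4)*(-4) = (-4 + f)*(-4) = 16 - 4*f)
-242 - E(-3*2*0) = -242 - (16 - 4*(-3*2)*0) = -242 - (16 - (-24)*0) = -242 - (16 - 4*0) = -242 - (16 + 0) = -242 - 1*16 = -242 - 16 = -258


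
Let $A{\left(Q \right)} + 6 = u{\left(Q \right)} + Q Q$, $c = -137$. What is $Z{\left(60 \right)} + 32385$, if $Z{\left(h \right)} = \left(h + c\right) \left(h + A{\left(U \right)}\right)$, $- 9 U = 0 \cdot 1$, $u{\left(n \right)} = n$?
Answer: $28227$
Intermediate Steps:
$U = 0$ ($U = - \frac{0 \cdot 1}{9} = \left(- \frac{1}{9}\right) 0 = 0$)
$A{\left(Q \right)} = -6 + Q + Q^{2}$ ($A{\left(Q \right)} = -6 + \left(Q + Q Q\right) = -6 + \left(Q + Q^{2}\right) = -6 + Q + Q^{2}$)
$Z{\left(h \right)} = \left(-137 + h\right) \left(-6 + h\right)$ ($Z{\left(h \right)} = \left(h - 137\right) \left(h + \left(-6 + 0 + 0^{2}\right)\right) = \left(-137 + h\right) \left(h + \left(-6 + 0 + 0\right)\right) = \left(-137 + h\right) \left(h - 6\right) = \left(-137 + h\right) \left(-6 + h\right)$)
$Z{\left(60 \right)} + 32385 = \left(822 + 60^{2} - 8580\right) + 32385 = \left(822 + 3600 - 8580\right) + 32385 = -4158 + 32385 = 28227$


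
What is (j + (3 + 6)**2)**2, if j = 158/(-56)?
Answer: 4791721/784 ≈ 6111.9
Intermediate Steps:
j = -79/28 (j = 158*(-1/56) = -79/28 ≈ -2.8214)
(j + (3 + 6)**2)**2 = (-79/28 + (3 + 6)**2)**2 = (-79/28 + 9**2)**2 = (-79/28 + 81)**2 = (2189/28)**2 = 4791721/784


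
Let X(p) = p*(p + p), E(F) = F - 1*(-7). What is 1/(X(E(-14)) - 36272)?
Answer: -1/36174 ≈ -2.7644e-5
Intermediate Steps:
E(F) = 7 + F (E(F) = F + 7 = 7 + F)
X(p) = 2*p² (X(p) = p*(2*p) = 2*p²)
1/(X(E(-14)) - 36272) = 1/(2*(7 - 14)² - 36272) = 1/(2*(-7)² - 36272) = 1/(2*49 - 36272) = 1/(98 - 36272) = 1/(-36174) = -1/36174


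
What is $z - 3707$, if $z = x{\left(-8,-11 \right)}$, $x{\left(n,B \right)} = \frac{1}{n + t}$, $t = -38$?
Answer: $- \frac{170523}{46} \approx -3707.0$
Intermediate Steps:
$x{\left(n,B \right)} = \frac{1}{-38 + n}$ ($x{\left(n,B \right)} = \frac{1}{n - 38} = \frac{1}{-38 + n}$)
$z = - \frac{1}{46}$ ($z = \frac{1}{-38 - 8} = \frac{1}{-46} = - \frac{1}{46} \approx -0.021739$)
$z - 3707 = - \frac{1}{46} - 3707 = - \frac{170523}{46}$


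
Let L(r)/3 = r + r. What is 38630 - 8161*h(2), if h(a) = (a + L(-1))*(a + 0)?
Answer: 103918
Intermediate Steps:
L(r) = 6*r (L(r) = 3*(r + r) = 3*(2*r) = 6*r)
h(a) = a*(-6 + a) (h(a) = (a + 6*(-1))*(a + 0) = (a - 6)*a = (-6 + a)*a = a*(-6 + a))
38630 - 8161*h(2) = 38630 - 8161*2*(-6 + 2) = 38630 - 8161*2*(-4) = 38630 - 8161*(-8) = 38630 - 1*(-65288) = 38630 + 65288 = 103918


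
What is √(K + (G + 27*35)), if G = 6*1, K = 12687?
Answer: √13638 ≈ 116.78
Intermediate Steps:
G = 6
√(K + (G + 27*35)) = √(12687 + (6 + 27*35)) = √(12687 + (6 + 945)) = √(12687 + 951) = √13638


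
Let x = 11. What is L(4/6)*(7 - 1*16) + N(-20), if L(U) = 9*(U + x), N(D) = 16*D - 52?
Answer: -1317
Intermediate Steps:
N(D) = -52 + 16*D
L(U) = 99 + 9*U (L(U) = 9*(U + 11) = 9*(11 + U) = 99 + 9*U)
L(4/6)*(7 - 1*16) + N(-20) = (99 + 9*(4/6))*(7 - 1*16) + (-52 + 16*(-20)) = (99 + 9*(4*(⅙)))*(7 - 16) + (-52 - 320) = (99 + 9*(⅔))*(-9) - 372 = (99 + 6)*(-9) - 372 = 105*(-9) - 372 = -945 - 372 = -1317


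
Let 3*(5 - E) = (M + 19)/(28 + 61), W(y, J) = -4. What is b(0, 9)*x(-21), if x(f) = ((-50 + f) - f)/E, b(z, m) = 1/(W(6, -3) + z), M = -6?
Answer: 6675/2644 ≈ 2.5246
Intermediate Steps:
E = 1322/267 (E = 5 - (-6 + 19)/(3*(28 + 61)) = 5 - 13/(3*89) = 5 - ⅓*13/89 = 5 - 13/267 = 1322/267 ≈ 4.9513)
b(z, m) = 1/(-4 + z)
x(f) = -6675/661 (x(f) = ((-50 + f) - f)/(1322/267) = -50*267/1322 = -6675/661)
b(0, 9)*x(-21) = -6675/661/(-4 + 0) = -6675/661/(-4) = -¼*(-6675/661) = 6675/2644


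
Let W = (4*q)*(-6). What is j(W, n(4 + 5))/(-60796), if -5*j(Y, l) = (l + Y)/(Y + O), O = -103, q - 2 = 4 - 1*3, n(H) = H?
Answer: 9/7599500 ≈ 1.1843e-6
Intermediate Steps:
q = 3 (q = 2 + (4 - 1*3) = 2 + (4 - 3) = 2 + 1 = 3)
W = -72 (W = (4*3)*(-6) = 12*(-6) = -72)
j(Y, l) = -(Y + l)/(5*(-103 + Y)) (j(Y, l) = -(l + Y)/(5*(Y - 103)) = -(Y + l)/(5*(-103 + Y)))
j(W, n(4 + 5))/(-60796) = ((-1*(-72) - (4 + 5))/(5*(-103 - 72)))/(-60796) = ((1/5)*(72 - 1*9)/(-175))*(-1/60796) = ((1/5)*(-1/175)*(72 - 9))*(-1/60796) = ((1/5)*(-1/175)*63)*(-1/60796) = -9/125*(-1/60796) = 9/7599500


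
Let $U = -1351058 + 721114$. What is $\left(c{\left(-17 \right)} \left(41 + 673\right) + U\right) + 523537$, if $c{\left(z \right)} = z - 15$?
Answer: $-129255$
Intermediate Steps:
$c{\left(z \right)} = -15 + z$
$U = -629944$
$\left(c{\left(-17 \right)} \left(41 + 673\right) + U\right) + 523537 = \left(\left(-15 - 17\right) \left(41 + 673\right) - 629944\right) + 523537 = \left(\left(-32\right) 714 - 629944\right) + 523537 = \left(-22848 - 629944\right) + 523537 = -652792 + 523537 = -129255$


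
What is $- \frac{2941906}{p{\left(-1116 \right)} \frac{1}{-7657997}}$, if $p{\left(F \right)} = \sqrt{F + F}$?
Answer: $- \frac{11264553661141 i \sqrt{62}}{186} \approx - 4.7687 \cdot 10^{11} i$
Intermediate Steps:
$p{\left(F \right)} = \sqrt{2} \sqrt{F}$ ($p{\left(F \right)} = \sqrt{2 F} = \sqrt{2} \sqrt{F}$)
$- \frac{2941906}{p{\left(-1116 \right)} \frac{1}{-7657997}} = - \frac{2941906}{\sqrt{2} \sqrt{-1116} \frac{1}{-7657997}} = - \frac{2941906}{\sqrt{2} \cdot 6 i \sqrt{31} \left(- \frac{1}{7657997}\right)} = - \frac{2941906}{6 i \sqrt{62} \left(- \frac{1}{7657997}\right)} = - \frac{2941906}{\left(- \frac{6}{7657997}\right) i \sqrt{62}} = - 2941906 \frac{7657997 i \sqrt{62}}{372} = - \frac{11264553661141 i \sqrt{62}}{186}$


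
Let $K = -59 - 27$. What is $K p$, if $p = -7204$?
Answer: $619544$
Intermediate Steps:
$K = -86$
$K p = \left(-86\right) \left(-7204\right) = 619544$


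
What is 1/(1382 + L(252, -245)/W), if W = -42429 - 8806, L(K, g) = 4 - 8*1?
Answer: 51235/70806774 ≈ 0.00072359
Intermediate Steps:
L(K, g) = -4 (L(K, g) = 4 - 8 = -4)
W = -51235
1/(1382 + L(252, -245)/W) = 1/(1382 - 4/(-51235)) = 1/(1382 - 4*(-1/51235)) = 1/(1382 + 4/51235) = 1/(70806774/51235) = 51235/70806774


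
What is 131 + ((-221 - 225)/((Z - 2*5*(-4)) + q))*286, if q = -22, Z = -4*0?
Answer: -62599/9 ≈ -6955.4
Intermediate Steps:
Z = 0
131 + ((-221 - 225)/((Z - 2*5*(-4)) + q))*286 = 131 + ((-221 - 225)/((0 - 2*5*(-4)) - 22))*286 = 131 - 446/((0 - 10*(-4)) - 22)*286 = 131 - 446/((0 + 40) - 22)*286 = 131 - 446/(40 - 22)*286 = 131 - 446/18*286 = 131 - 446*1/18*286 = 131 - 223/9*286 = 131 - 63778/9 = -62599/9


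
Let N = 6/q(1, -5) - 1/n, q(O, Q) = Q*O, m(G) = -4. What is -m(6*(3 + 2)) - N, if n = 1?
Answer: 31/5 ≈ 6.2000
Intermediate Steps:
q(O, Q) = O*Q
N = -11/5 (N = 6/((1*(-5))) - 1/1 = 6/(-5) - 1*1 = 6*(-⅕) - 1 = -6/5 - 1 = -11/5 ≈ -2.2000)
-m(6*(3 + 2)) - N = -1*(-4) - 1*(-11/5) = 4 + 11/5 = 31/5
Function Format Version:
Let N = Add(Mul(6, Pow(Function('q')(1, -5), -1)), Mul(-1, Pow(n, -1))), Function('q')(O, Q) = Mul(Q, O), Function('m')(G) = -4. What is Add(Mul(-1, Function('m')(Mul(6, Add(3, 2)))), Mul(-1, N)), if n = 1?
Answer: Rational(31, 5) ≈ 6.2000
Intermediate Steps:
Function('q')(O, Q) = Mul(O, Q)
N = Rational(-11, 5) (N = Add(Mul(6, Pow(Mul(1, -5), -1)), Mul(-1, Pow(1, -1))) = Add(Mul(6, Pow(-5, -1)), Mul(-1, 1)) = Add(Mul(6, Rational(-1, 5)), -1) = Add(Rational(-6, 5), -1) = Rational(-11, 5) ≈ -2.2000)
Add(Mul(-1, Function('m')(Mul(6, Add(3, 2)))), Mul(-1, N)) = Add(Mul(-1, -4), Mul(-1, Rational(-11, 5))) = Add(4, Rational(11, 5)) = Rational(31, 5)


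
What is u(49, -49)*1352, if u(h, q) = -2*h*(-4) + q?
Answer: 463736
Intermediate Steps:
u(h, q) = q + 8*h (u(h, q) = 8*h + q = q + 8*h)
u(49, -49)*1352 = (-49 + 8*49)*1352 = (-49 + 392)*1352 = 343*1352 = 463736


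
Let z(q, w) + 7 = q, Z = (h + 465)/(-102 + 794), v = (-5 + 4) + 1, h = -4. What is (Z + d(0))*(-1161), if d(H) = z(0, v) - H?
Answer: 5088663/692 ≈ 7353.6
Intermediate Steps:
v = 0 (v = -1 + 1 = 0)
Z = 461/692 (Z = (-4 + 465)/(-102 + 794) = 461/692 ≈ 0.66619)
z(q, w) = -7 + q
d(H) = -7 - H (d(H) = (-7 + 0) - H = -7 - H)
(Z + d(0))*(-1161) = (461/692 + (-7 - 1*0))*(-1161) = (461/692 + (-7 + 0))*(-1161) = (461/692 - 7)*(-1161) = -4383/692*(-1161) = 5088663/692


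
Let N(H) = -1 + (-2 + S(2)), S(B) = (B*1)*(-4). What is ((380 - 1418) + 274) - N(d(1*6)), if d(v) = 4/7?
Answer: -753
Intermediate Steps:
S(B) = -4*B (S(B) = B*(-4) = -4*B)
d(v) = 4/7 (d(v) = 4*(⅐) = 4/7)
N(H) = -11 (N(H) = -1 + (-2 - 4*2) = -1 + (-2 - 8) = -1 - 10 = -11)
((380 - 1418) + 274) - N(d(1*6)) = ((380 - 1418) + 274) - 1*(-11) = (-1038 + 274) + 11 = -764 + 11 = -753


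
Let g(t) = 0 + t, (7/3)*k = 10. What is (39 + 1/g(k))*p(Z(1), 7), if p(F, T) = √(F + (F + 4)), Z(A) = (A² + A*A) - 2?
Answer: 1177/15 ≈ 78.467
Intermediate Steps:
Z(A) = -2 + 2*A² (Z(A) = (A² + A²) - 2 = 2*A² - 2 = -2 + 2*A²)
k = 30/7 (k = (3/7)*10 = 30/7 ≈ 4.2857)
g(t) = t
p(F, T) = √(4 + 2*F) (p(F, T) = √(F + (4 + F)) = √(4 + 2*F))
(39 + 1/g(k))*p(Z(1), 7) = (39 + 1/(30/7))*√(4 + 2*(-2 + 2*1²)) = (39 + 7/30)*√(4 + 2*(-2 + 2*1)) = 1177*√(4 + 2*(-2 + 2))/30 = 1177*√(4 + 2*0)/30 = 1177*√(4 + 0)/30 = 1177*√4/30 = (1177/30)*2 = 1177/15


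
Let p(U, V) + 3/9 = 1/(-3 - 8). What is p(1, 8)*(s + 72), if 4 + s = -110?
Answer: 196/11 ≈ 17.818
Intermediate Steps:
p(U, V) = -14/33 (p(U, V) = -⅓ + 1/(-3 - 8) = -⅓ + 1/(-11) = -⅓ - 1/11 = -14/33)
s = -114 (s = -4 - 110 = -114)
p(1, 8)*(s + 72) = -14*(-114 + 72)/33 = -14/33*(-42) = 196/11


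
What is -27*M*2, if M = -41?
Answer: 2214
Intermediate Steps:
-27*M*2 = -27*(-41)*2 = 1107*2 = 2214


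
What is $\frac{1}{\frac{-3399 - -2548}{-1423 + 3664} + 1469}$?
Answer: $\frac{2241}{3291178} \approx 0.00068091$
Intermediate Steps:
$\frac{1}{\frac{-3399 - -2548}{-1423 + 3664} + 1469} = \frac{1}{\frac{-3399 + 2548}{2241} + 1469} = \frac{1}{\left(-851\right) \frac{1}{2241} + 1469} = \frac{1}{- \frac{851}{2241} + 1469} = \frac{1}{\frac{3291178}{2241}} = \frac{2241}{3291178}$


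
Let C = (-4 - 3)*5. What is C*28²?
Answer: -27440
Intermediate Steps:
C = -35 (C = -7*5 = -35)
C*28² = -35*28² = -35*784 = -27440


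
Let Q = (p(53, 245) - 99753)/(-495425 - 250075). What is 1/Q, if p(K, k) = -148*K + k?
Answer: 125/18 ≈ 6.9444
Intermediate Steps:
p(K, k) = k - 148*K
Q = 18/125 (Q = ((245 - 148*53) - 99753)/(-495425 - 250075) = ((245 - 7844) - 99753)/(-745500) = (-7599 - 99753)*(-1/745500) = -107352*(-1/745500) = 18/125 ≈ 0.14400)
1/Q = 1/(18/125) = 125/18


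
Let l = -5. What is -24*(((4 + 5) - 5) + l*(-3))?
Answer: -456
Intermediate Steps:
-24*(((4 + 5) - 5) + l*(-3)) = -24*(((4 + 5) - 5) - 5*(-3)) = -24*((9 - 5) + 15) = -24*(4 + 15) = -24*19 = -456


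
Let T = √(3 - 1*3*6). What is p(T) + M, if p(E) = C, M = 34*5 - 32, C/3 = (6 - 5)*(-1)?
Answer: 135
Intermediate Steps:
T = I*√15 (T = √(3 - 3*6) = √(3 - 18) = √(-15) = I*√15 ≈ 3.873*I)
C = -3 (C = 3*((6 - 5)*(-1)) = 3*(1*(-1)) = 3*(-1) = -3)
M = 138 (M = 170 - 32 = 138)
p(E) = -3
p(T) + M = -3 + 138 = 135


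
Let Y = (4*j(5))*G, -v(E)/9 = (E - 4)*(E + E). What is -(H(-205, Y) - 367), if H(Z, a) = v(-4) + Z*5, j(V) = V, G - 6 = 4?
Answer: 1968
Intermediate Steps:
G = 10 (G = 6 + 4 = 10)
v(E) = -18*E*(-4 + E) (v(E) = -9*(E - 4)*(E + E) = -9*(-4 + E)*2*E = -18*E*(-4 + E))
Y = 200 (Y = (4*5)*10 = 20*10 = 200)
H(Z, a) = -576 + 5*Z (H(Z, a) = 18*(-4)*(4 - 1*(-4)) + Z*5 = 18*(-4)*(4 + 4) + 5*Z = 18*(-4)*8 + 5*Z = -576 + 5*Z)
-(H(-205, Y) - 367) = -((-576 + 5*(-205)) - 367) = -((-576 - 1025) - 367) = -(-1601 - 367) = -1*(-1968) = 1968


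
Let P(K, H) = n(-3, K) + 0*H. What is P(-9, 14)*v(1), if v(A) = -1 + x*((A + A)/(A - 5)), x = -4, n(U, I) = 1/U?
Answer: -⅓ ≈ -0.33333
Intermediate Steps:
P(K, H) = -⅓ (P(K, H) = 1/(-3) + 0*H = -⅓ + 0 = -⅓)
v(A) = -1 - 8*A/(-5 + A) (v(A) = -1 - 4*(A + A)/(A - 5) = -1 - 4*2*A/(-5 + A) = -1 - 8*A/(-5 + A))
P(-9, 14)*v(1) = -(5 - 9*1)/(3*(-5 + 1)) = -(5 - 9)/(3*(-4)) = -(-1)*(-4)/12 = -⅓*1 = -⅓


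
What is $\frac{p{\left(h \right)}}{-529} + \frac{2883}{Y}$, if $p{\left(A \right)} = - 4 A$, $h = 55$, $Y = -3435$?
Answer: $- \frac{256469}{605705} \approx -0.42342$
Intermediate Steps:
$\frac{p{\left(h \right)}}{-529} + \frac{2883}{Y} = \frac{\left(-4\right) 55}{-529} + \frac{2883}{-3435} = \left(-220\right) \left(- \frac{1}{529}\right) + 2883 \left(- \frac{1}{3435}\right) = \frac{220}{529} - \frac{961}{1145} = - \frac{256469}{605705}$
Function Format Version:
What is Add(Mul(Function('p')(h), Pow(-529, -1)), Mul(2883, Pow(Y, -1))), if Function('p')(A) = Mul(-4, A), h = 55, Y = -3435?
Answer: Rational(-256469, 605705) ≈ -0.42342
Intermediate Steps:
Add(Mul(Function('p')(h), Pow(-529, -1)), Mul(2883, Pow(Y, -1))) = Add(Mul(Mul(-4, 55), Pow(-529, -1)), Mul(2883, Pow(-3435, -1))) = Add(Mul(-220, Rational(-1, 529)), Mul(2883, Rational(-1, 3435))) = Add(Rational(220, 529), Rational(-961, 1145)) = Rational(-256469, 605705)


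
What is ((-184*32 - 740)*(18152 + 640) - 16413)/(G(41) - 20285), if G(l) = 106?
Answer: 124569789/20179 ≈ 6173.2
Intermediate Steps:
((-184*32 - 740)*(18152 + 640) - 16413)/(G(41) - 20285) = ((-184*32 - 740)*(18152 + 640) - 16413)/(106 - 20285) = ((-5888 - 740)*18792 - 16413)/(-20179) = (-6628*18792 - 16413)*(-1/20179) = (-124553376 - 16413)*(-1/20179) = -124569789*(-1/20179) = 124569789/20179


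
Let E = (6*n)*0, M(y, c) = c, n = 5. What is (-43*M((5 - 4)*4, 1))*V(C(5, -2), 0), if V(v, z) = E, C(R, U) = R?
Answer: 0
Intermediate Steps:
E = 0 (E = (6*5)*0 = 30*0 = 0)
V(v, z) = 0
(-43*M((5 - 4)*4, 1))*V(C(5, -2), 0) = -43*1*0 = -43*0 = 0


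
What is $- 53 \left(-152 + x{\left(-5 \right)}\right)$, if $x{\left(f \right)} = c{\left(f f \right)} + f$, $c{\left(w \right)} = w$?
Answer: $6996$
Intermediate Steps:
$x{\left(f \right)} = f + f^{2}$ ($x{\left(f \right)} = f f + f = f^{2} + f = f + f^{2}$)
$- 53 \left(-152 + x{\left(-5 \right)}\right) = - 53 \left(-152 - 5 \left(1 - 5\right)\right) = - 53 \left(-152 - -20\right) = - 53 \left(-152 + 20\right) = \left(-53\right) \left(-132\right) = 6996$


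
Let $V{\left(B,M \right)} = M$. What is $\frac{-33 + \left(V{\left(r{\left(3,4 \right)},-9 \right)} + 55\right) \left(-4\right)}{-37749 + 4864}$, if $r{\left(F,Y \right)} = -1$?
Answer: $\frac{217}{32885} \approx 0.0065988$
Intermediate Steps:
$\frac{-33 + \left(V{\left(r{\left(3,4 \right)},-9 \right)} + 55\right) \left(-4\right)}{-37749 + 4864} = \frac{-33 + \left(-9 + 55\right) \left(-4\right)}{-37749 + 4864} = \frac{-33 + 46 \left(-4\right)}{-32885} = \left(-33 - 184\right) \left(- \frac{1}{32885}\right) = \left(-217\right) \left(- \frac{1}{32885}\right) = \frac{217}{32885}$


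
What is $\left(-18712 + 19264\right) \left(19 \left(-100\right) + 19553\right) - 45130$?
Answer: $9699326$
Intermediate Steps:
$\left(-18712 + 19264\right) \left(19 \left(-100\right) + 19553\right) - 45130 = 552 \left(-1900 + 19553\right) - 45130 = 552 \cdot 17653 - 45130 = 9744456 - 45130 = 9699326$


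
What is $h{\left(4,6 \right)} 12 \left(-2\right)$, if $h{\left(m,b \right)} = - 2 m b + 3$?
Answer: $1080$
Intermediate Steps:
$h{\left(m,b \right)} = 3 - 2 b m$ ($h{\left(m,b \right)} = - 2 b m + 3 = 3 - 2 b m$)
$h{\left(4,6 \right)} 12 \left(-2\right) = \left(3 - 12 \cdot 4\right) 12 \left(-2\right) = \left(3 - 48\right) 12 \left(-2\right) = \left(-45\right) 12 \left(-2\right) = \left(-540\right) \left(-2\right) = 1080$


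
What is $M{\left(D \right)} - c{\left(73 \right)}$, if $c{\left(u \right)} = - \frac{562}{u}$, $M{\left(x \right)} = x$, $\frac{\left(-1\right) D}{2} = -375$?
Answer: $\frac{55312}{73} \approx 757.7$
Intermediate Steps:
$D = 750$ ($D = \left(-2\right) \left(-375\right) = 750$)
$M{\left(D \right)} - c{\left(73 \right)} = 750 - - \frac{562}{73} = 750 + \frac{562}{73} = \frac{55312}{73}$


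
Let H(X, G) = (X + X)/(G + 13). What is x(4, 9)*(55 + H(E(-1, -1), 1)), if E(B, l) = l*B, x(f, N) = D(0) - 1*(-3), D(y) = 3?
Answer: 2316/7 ≈ 330.86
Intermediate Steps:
x(f, N) = 6 (x(f, N) = 3 - 1*(-3) = 3 + 3 = 6)
E(B, l) = B*l
H(X, G) = 2*X/(13 + G) (H(X, G) = (2*X)/(13 + G) = 2*X/(13 + G))
x(4, 9)*(55 + H(E(-1, -1), 1)) = 6*(55 + 2*(-1*(-1))/(13 + 1)) = 6*(55 + 2*1/14) = 6*(55 + 2*1*(1/14)) = 6*(55 + ⅐) = 6*(386/7) = 2316/7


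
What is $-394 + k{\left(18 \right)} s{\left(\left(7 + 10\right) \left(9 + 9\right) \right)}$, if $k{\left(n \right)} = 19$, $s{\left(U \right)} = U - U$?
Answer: $-394$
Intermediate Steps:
$s{\left(U \right)} = 0$
$-394 + k{\left(18 \right)} s{\left(\left(7 + 10\right) \left(9 + 9\right) \right)} = -394 + 19 \cdot 0 = -394 + 0 = -394$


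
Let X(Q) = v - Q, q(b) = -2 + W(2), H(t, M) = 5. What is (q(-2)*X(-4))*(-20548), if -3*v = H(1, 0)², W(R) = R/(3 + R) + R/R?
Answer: -267124/5 ≈ -53425.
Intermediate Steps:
W(R) = 1 + R/(3 + R) (W(R) = R/(3 + R) + 1 = 1 + R/(3 + R))
q(b) = -⅗ (q(b) = -2 + (3 + 2*2)/(3 + 2) = -2 + (3 + 4)/5 = -2 + (⅕)*7 = -2 + 7/5 = -⅗)
v = -25/3 (v = -⅓*5² = -⅓*25 = -25/3 ≈ -8.3333)
X(Q) = -25/3 - Q
(q(-2)*X(-4))*(-20548) = -3*(-25/3 - 1*(-4))/5*(-20548) = -3*(-25/3 + 4)/5*(-20548) = -⅗*(-13/3)*(-20548) = (13/5)*(-20548) = -267124/5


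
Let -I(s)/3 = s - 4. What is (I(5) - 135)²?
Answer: 19044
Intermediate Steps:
I(s) = 12 - 3*s (I(s) = -3*(s - 4) = -3*(-4 + s) = 12 - 3*s)
(I(5) - 135)² = ((12 - 3*5) - 135)² = ((12 - 15) - 135)² = (-3 - 135)² = (-138)² = 19044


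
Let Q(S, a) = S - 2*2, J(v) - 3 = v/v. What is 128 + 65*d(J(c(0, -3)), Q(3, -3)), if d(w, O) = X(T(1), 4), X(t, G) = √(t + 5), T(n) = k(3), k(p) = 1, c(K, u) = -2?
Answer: 128 + 65*√6 ≈ 287.22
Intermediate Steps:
J(v) = 4 (J(v) = 3 + v/v = 3 + 1 = 4)
T(n) = 1
Q(S, a) = -4 + S (Q(S, a) = S - 4 = -4 + S)
X(t, G) = √(5 + t)
d(w, O) = √6 (d(w, O) = √(5 + 1) = √6)
128 + 65*d(J(c(0, -3)), Q(3, -3)) = 128 + 65*√6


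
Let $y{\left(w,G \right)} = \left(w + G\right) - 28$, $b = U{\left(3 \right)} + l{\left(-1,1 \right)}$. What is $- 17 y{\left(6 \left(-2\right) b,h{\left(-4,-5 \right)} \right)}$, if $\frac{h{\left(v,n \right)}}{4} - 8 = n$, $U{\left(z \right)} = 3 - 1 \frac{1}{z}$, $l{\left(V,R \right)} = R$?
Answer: $1020$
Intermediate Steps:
$U{\left(z \right)} = 3 - \frac{1}{z}$
$h{\left(v,n \right)} = 32 + 4 n$
$b = \frac{11}{3}$ ($b = \left(3 - \frac{1}{3}\right) + 1 = \frac{8}{3} + 1 = \frac{11}{3} \approx 3.6667$)
$y{\left(w,G \right)} = -28 + G + w$ ($y{\left(w,G \right)} = \left(G + w\right) - 28 = -28 + G + w$)
$- 17 y{\left(6 \left(-2\right) b,h{\left(-4,-5 \right)} \right)} = - 17 \left(-28 + \left(32 + 4 \left(-5\right)\right) + 6 \left(-2\right) \frac{11}{3}\right) = - 17 \left(-28 + \left(32 - 20\right) - 44\right) = - 17 \left(-28 + 12 - 44\right) = \left(-17\right) \left(-60\right) = 1020$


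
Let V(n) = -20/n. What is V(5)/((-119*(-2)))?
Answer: -2/119 ≈ -0.016807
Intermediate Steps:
V(5)/((-119*(-2))) = (-20/5)/((-119*(-2))) = -20*⅕/238 = -4*1/238 = -2/119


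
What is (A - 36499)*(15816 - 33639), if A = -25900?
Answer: 1112137377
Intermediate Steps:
(A - 36499)*(15816 - 33639) = (-25900 - 36499)*(15816 - 33639) = -62399*(-17823) = 1112137377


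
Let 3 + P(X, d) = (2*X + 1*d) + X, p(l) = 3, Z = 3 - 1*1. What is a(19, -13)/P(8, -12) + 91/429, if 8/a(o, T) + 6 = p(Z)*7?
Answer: 403/1485 ≈ 0.27138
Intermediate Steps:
Z = 2 (Z = 3 - 1 = 2)
P(X, d) = -3 + d + 3*X (P(X, d) = -3 + ((2*X + 1*d) + X) = -3 + ((2*X + d) + X) = -3 + ((d + 2*X) + X) = -3 + (d + 3*X) = -3 + d + 3*X)
a(o, T) = 8/15 (a(o, T) = 8/(-6 + 3*7) = 8/(-6 + 21) = 8/15)
a(19, -13)/P(8, -12) + 91/429 = 8/(15*(-3 - 12 + 3*8)) + 91/429 = 8/(15*(-3 - 12 + 24)) + 91*(1/429) = (8/15)/9 + 7/33 = (8/15)*(⅑) + 7/33 = 8/135 + 7/33 = 403/1485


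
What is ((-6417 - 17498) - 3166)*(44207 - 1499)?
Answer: -1156575348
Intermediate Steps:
((-6417 - 17498) - 3166)*(44207 - 1499) = (-23915 - 3166)*42708 = -27081*42708 = -1156575348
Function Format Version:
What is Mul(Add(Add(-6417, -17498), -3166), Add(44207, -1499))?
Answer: -1156575348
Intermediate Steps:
Mul(Add(Add(-6417, -17498), -3166), Add(44207, -1499)) = Mul(Add(-23915, -3166), 42708) = Mul(-27081, 42708) = -1156575348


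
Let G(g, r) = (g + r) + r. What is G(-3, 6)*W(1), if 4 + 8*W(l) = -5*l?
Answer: -81/8 ≈ -10.125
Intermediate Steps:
G(g, r) = g + 2*r
W(l) = -1/2 - 5*l/8 (W(l) = -1/2 + (-5*l)/8 = -1/2 - 5*l/8)
G(-3, 6)*W(1) = (-3 + 2*6)*(-1/2 - 5/8*1) = (-3 + 12)*(-1/2 - 5/8) = 9*(-9/8) = -81/8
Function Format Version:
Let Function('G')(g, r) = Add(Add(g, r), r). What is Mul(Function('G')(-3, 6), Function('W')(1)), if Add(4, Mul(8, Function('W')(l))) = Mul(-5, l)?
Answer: Rational(-81, 8) ≈ -10.125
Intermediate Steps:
Function('G')(g, r) = Add(g, Mul(2, r))
Function('W')(l) = Add(Rational(-1, 2), Mul(Rational(-5, 8), l)) (Function('W')(l) = Add(Rational(-1, 2), Mul(Rational(1, 8), Mul(-5, l))) = Add(Rational(-1, 2), Mul(Rational(-5, 8), l)))
Mul(Function('G')(-3, 6), Function('W')(1)) = Mul(Add(-3, Mul(2, 6)), Add(Rational(-1, 2), Mul(Rational(-5, 8), 1))) = Mul(Add(-3, 12), Add(Rational(-1, 2), Rational(-5, 8))) = Mul(9, Rational(-9, 8)) = Rational(-81, 8)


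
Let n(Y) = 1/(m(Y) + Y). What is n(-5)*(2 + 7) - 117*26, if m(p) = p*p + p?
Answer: -15207/5 ≈ -3041.4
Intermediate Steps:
m(p) = p + p**2 (m(p) = p**2 + p = p + p**2)
n(Y) = 1/(Y + Y*(1 + Y)) (n(Y) = 1/(Y*(1 + Y) + Y) = 1/(Y + Y*(1 + Y)))
n(-5)*(2 + 7) - 117*26 = (1/((-5)*(2 - 5)))*(2 + 7) - 117*26 = -1/5/(-3)*9 - 3042 = -1/5*(-1/3)*9 - 3042 = (1/15)*9 - 3042 = 3/5 - 3042 = -15207/5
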